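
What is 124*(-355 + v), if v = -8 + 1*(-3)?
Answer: -45384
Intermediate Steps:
v = -11 (v = -8 - 3 = -11)
124*(-355 + v) = 124*(-355 - 11) = 124*(-366) = -45384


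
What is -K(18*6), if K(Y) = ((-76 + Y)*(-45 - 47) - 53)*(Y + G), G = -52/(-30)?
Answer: 1644354/5 ≈ 3.2887e+5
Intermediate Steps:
G = 26/15 (G = -52*(-1/30) = 26/15 ≈ 1.7333)
K(Y) = (6939 - 92*Y)*(26/15 + Y) (K(Y) = ((-76 + Y)*(-45 - 47) - 53)*(Y + 26/15) = ((-76 + Y)*(-92) - 53)*(26/15 + Y) = ((6992 - 92*Y) - 53)*(26/15 + Y) = (6939 - 92*Y)*(26/15 + Y))
-K(18*6) = -(60138/5 - 92*(18*6)**2 + 101693*(18*6)/15) = -(60138/5 - 92*108**2 + (101693/15)*108) = -(60138/5 - 92*11664 + 3660948/5) = -(60138/5 - 1073088 + 3660948/5) = -1*(-1644354/5) = 1644354/5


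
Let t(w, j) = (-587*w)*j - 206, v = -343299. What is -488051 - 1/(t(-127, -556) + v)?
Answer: -20396992942198/41792749 ≈ -4.8805e+5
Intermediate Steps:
t(w, j) = -206 - 587*j*w (t(w, j) = -587*j*w - 206 = -206 - 587*j*w)
-488051 - 1/(t(-127, -556) + v) = -488051 - 1/((-206 - 587*(-556)*(-127)) - 343299) = -488051 - 1/((-206 - 41449244) - 343299) = -488051 - 1/(-41449450 - 343299) = -488051 - 1/(-41792749) = -488051 - 1*(-1/41792749) = -488051 + 1/41792749 = -20396992942198/41792749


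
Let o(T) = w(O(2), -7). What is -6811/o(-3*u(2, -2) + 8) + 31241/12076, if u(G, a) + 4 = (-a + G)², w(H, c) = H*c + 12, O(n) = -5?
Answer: -80781309/567572 ≈ -142.33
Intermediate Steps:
w(H, c) = 12 + H*c
u(G, a) = -4 + (G - a)² (u(G, a) = -4 + (-a + G)² = -4 + (G - a)²)
o(T) = 47 (o(T) = 12 - 5*(-7) = 12 + 35 = 47)
-6811/o(-3*u(2, -2) + 8) + 31241/12076 = -6811/47 + 31241/12076 = -80781309/567572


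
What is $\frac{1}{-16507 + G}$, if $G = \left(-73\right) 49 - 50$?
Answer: $- \frac{1}{20134} \approx -4.9667 \cdot 10^{-5}$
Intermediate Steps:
$G = -3627$ ($G = -3577 - 50 = -3627$)
$\frac{1}{-16507 + G} = \frac{1}{-16507 - 3627} = \frac{1}{-20134} = - \frac{1}{20134}$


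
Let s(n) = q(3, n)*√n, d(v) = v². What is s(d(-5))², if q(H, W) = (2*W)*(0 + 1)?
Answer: 62500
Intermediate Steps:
q(H, W) = 2*W (q(H, W) = (2*W)*1 = 2*W)
s(n) = 2*n^(3/2) (s(n) = (2*n)*√n = 2*n^(3/2))
s(d(-5))² = (2*((-5)²)^(3/2))² = (2*25^(3/2))² = (2*125)² = 250² = 62500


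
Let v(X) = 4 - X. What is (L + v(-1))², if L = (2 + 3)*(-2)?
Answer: 25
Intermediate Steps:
L = -10 (L = 5*(-2) = -10)
(L + v(-1))² = (-10 + (4 - 1*(-1)))² = (-10 + (4 + 1))² = (-10 + 5)² = (-5)² = 25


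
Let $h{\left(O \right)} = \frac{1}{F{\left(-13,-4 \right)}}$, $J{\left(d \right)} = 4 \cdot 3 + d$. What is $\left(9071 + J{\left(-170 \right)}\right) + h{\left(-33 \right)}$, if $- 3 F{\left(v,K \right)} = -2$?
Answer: $\frac{17829}{2} \approx 8914.5$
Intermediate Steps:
$F{\left(v,K \right)} = \frac{2}{3}$ ($F{\left(v,K \right)} = \left(- \frac{1}{3}\right) \left(-2\right) = \frac{2}{3}$)
$J{\left(d \right)} = 12 + d$
$h{\left(O \right)} = \frac{3}{2}$ ($h{\left(O \right)} = \frac{1}{\frac{2}{3}} = \frac{3}{2}$)
$\left(9071 + J{\left(-170 \right)}\right) + h{\left(-33 \right)} = \left(9071 + \left(12 - 170\right)\right) + \frac{3}{2} = \left(9071 - 158\right) + \frac{3}{2} = 8913 + \frac{3}{2} = \frac{17829}{2}$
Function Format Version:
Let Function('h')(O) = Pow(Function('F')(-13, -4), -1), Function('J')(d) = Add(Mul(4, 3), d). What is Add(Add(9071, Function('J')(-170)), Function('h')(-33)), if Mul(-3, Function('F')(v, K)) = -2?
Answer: Rational(17829, 2) ≈ 8914.5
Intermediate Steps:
Function('F')(v, K) = Rational(2, 3) (Function('F')(v, K) = Mul(Rational(-1, 3), -2) = Rational(2, 3))
Function('J')(d) = Add(12, d)
Function('h')(O) = Rational(3, 2) (Function('h')(O) = Pow(Rational(2, 3), -1) = Rational(3, 2))
Add(Add(9071, Function('J')(-170)), Function('h')(-33)) = Add(Add(9071, Add(12, -170)), Rational(3, 2)) = Add(Add(9071, -158), Rational(3, 2)) = Add(8913, Rational(3, 2)) = Rational(17829, 2)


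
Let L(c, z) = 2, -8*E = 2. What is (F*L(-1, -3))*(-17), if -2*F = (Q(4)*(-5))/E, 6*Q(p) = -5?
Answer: -850/3 ≈ -283.33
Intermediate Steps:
E = -¼ (E = -⅛*2 = -¼ ≈ -0.25000)
Q(p) = -⅚ (Q(p) = (⅙)*(-5) = -⅚)
F = 25/3 (F = -(-⅚*(-5))/(2*(-¼)) = -25*(-4)/12 = -½*(-50/3) = 25/3 ≈ 8.3333)
(F*L(-1, -3))*(-17) = ((25/3)*2)*(-17) = (50/3)*(-17) = -850/3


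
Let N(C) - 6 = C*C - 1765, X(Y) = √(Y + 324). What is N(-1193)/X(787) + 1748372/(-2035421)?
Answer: -1748372/2035421 + 1421490*√1111/1111 ≈ 42646.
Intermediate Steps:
X(Y) = √(324 + Y)
N(C) = -1759 + C² (N(C) = 6 + (C*C - 1765) = 6 + (C² - 1765) = 6 + (-1765 + C²) = -1759 + C²)
N(-1193)/X(787) + 1748372/(-2035421) = (-1759 + (-1193)²)/(√(324 + 787)) + 1748372/(-2035421) = (-1759 + 1423249)/(√1111) + 1748372*(-1/2035421) = 1421490*(√1111/1111) - 1748372/2035421 = 1421490*√1111/1111 - 1748372/2035421 = -1748372/2035421 + 1421490*√1111/1111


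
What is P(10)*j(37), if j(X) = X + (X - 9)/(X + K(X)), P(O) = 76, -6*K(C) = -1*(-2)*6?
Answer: 14364/5 ≈ 2872.8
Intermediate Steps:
K(C) = -2 (K(C) = -(-1*(-2))*6/6 = -6/3 = -⅙*12 = -2)
j(X) = X + (-9 + X)/(-2 + X) (j(X) = X + (X - 9)/(X - 2) = X + (-9 + X)/(-2 + X))
P(10)*j(37) = 76*((-9 + 37² - 1*37)/(-2 + 37)) = 76*((-9 + 1369 - 37)/35) = 76*((1/35)*1323) = 76*(189/5) = 14364/5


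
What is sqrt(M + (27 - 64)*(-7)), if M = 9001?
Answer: 2*sqrt(2315) ≈ 96.229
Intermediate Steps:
sqrt(M + (27 - 64)*(-7)) = sqrt(9001 + (27 - 64)*(-7)) = sqrt(9001 - 37*(-7)) = sqrt(9001 + 259) = sqrt(9260) = 2*sqrt(2315)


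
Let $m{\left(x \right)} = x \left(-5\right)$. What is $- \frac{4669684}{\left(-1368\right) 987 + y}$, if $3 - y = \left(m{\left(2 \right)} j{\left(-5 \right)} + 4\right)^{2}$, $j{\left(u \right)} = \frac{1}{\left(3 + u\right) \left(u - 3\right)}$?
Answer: $\frac{298859776}{86414361} \approx 3.4585$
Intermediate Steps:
$m{\left(x \right)} = - 5 x$
$j{\left(u \right)} = \frac{1}{\left(-3 + u\right) \left(3 + u\right)}$ ($j{\left(u \right)} = \frac{1}{\left(3 + u\right) \left(-3 + u\right)} = \frac{1}{\left(-3 + u\right) \left(3 + u\right)}$)
$y = - \frac{537}{64}$ ($y = 3 - \left(\frac{\left(-5\right) 2}{-9 + \left(-5\right)^{2}} + 4\right)^{2} = 3 - \left(- \frac{10}{-9 + 25} + 4\right)^{2} = 3 - \left(- \frac{10}{16} + 4\right)^{2} = 3 - \left(\left(-10\right) \frac{1}{16} + 4\right)^{2} = 3 - \left(- \frac{5}{8} + 4\right)^{2} = 3 - \left(\frac{27}{8}\right)^{2} = 3 - \frac{729}{64} = - \frac{537}{64} \approx -8.3906$)
$- \frac{4669684}{\left(-1368\right) 987 + y} = - \frac{4669684}{\left(-1368\right) 987 - \frac{537}{64}} = - \frac{4669684}{-1350216 - \frac{537}{64}} = - \frac{4669684}{- \frac{86414361}{64}} = \left(-4669684\right) \left(- \frac{64}{86414361}\right) = \frac{298859776}{86414361}$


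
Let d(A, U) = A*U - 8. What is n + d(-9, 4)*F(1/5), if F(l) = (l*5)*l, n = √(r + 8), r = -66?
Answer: -44/5 + I*√58 ≈ -8.8 + 7.6158*I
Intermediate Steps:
d(A, U) = -8 + A*U
n = I*√58 (n = √(-66 + 8) = √(-58) = I*√58 ≈ 7.6158*I)
F(l) = 5*l² (F(l) = (5*l)*l = 5*l²)
n + d(-9, 4)*F(1/5) = I*√58 + (-8 - 9*4)*(5*(1/5)²) = I*√58 + (-8 - 36)*(5*(⅕)²) = I*√58 - 220/25 = I*√58 - 44*⅕ = I*√58 - 44/5 = -44/5 + I*√58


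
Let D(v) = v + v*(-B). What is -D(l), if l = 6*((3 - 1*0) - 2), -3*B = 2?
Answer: -10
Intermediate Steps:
B = -⅔ (B = -⅓*2 = -⅔ ≈ -0.66667)
l = 6 (l = 6*((3 + 0) - 2) = 6*(3 - 2) = 6*1 = 6)
D(v) = 5*v/3 (D(v) = v + v*(-1*(-⅔)) = v + v*(⅔) = v + 2*v/3 = 5*v/3)
-D(l) = -5*6/3 = -1*10 = -10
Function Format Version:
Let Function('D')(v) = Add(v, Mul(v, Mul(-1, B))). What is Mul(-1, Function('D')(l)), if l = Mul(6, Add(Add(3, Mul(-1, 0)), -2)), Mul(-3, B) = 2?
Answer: -10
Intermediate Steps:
B = Rational(-2, 3) (B = Mul(Rational(-1, 3), 2) = Rational(-2, 3) ≈ -0.66667)
l = 6 (l = Mul(6, Add(Add(3, 0), -2)) = Mul(6, Add(3, -2)) = Mul(6, 1) = 6)
Function('D')(v) = Mul(Rational(5, 3), v) (Function('D')(v) = Add(v, Mul(v, Mul(-1, Rational(-2, 3)))) = Add(v, Mul(v, Rational(2, 3))) = Add(v, Mul(Rational(2, 3), v)) = Mul(Rational(5, 3), v))
Mul(-1, Function('D')(l)) = Mul(-1, Mul(Rational(5, 3), 6)) = Mul(-1, 10) = -10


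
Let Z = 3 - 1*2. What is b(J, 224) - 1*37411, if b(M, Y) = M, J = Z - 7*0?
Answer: -37410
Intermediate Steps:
Z = 1 (Z = 3 - 2 = 1)
J = 1 (J = 1 - 7*0 = 1 + 0 = 1)
b(J, 224) - 1*37411 = 1 - 1*37411 = 1 - 37411 = -37410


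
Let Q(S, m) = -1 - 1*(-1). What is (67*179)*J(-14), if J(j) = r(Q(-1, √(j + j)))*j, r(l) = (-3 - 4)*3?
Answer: 3525942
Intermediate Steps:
Q(S, m) = 0 (Q(S, m) = -1 + 1 = 0)
r(l) = -21 (r(l) = -7*3 = -21)
J(j) = -21*j
(67*179)*J(-14) = (67*179)*(-21*(-14)) = 11993*294 = 3525942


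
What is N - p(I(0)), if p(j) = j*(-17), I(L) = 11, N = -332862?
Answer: -332675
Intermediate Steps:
p(j) = -17*j
N - p(I(0)) = -332862 - (-17)*11 = -332862 - 1*(-187) = -332862 + 187 = -332675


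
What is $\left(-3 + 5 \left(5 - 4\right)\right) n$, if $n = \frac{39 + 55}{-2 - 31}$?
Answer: $- \frac{188}{33} \approx -5.697$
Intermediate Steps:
$n = - \frac{94}{33}$ ($n = \frac{94}{-33} = 94 \left(- \frac{1}{33}\right) = - \frac{94}{33} \approx -2.8485$)
$\left(-3 + 5 \left(5 - 4\right)\right) n = \left(-3 + 5 \left(5 - 4\right)\right) \left(- \frac{94}{33}\right) = \left(-3 + 5 \cdot 1\right) \left(- \frac{94}{33}\right) = \left(-3 + 5\right) \left(- \frac{94}{33}\right) = 2 \left(- \frac{94}{33}\right) = - \frac{188}{33}$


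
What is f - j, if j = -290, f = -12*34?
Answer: -118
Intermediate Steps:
f = -408
f - j = -408 - 1*(-290) = -408 + 290 = -118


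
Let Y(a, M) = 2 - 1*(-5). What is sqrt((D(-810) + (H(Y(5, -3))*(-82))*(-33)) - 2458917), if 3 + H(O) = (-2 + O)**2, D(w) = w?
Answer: I*sqrt(2400195) ≈ 1549.3*I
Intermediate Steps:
Y(a, M) = 7 (Y(a, M) = 2 + 5 = 7)
H(O) = -3 + (-2 + O)**2
sqrt((D(-810) + (H(Y(5, -3))*(-82))*(-33)) - 2458917) = sqrt((-810 + ((-3 + (-2 + 7)**2)*(-82))*(-33)) - 2458917) = sqrt((-810 + ((-3 + 5**2)*(-82))*(-33)) - 2458917) = sqrt((-810 + ((-3 + 25)*(-82))*(-33)) - 2458917) = sqrt((-810 + (22*(-82))*(-33)) - 2458917) = sqrt((-810 - 1804*(-33)) - 2458917) = sqrt((-810 + 59532) - 2458917) = sqrt(58722 - 2458917) = sqrt(-2400195) = I*sqrt(2400195)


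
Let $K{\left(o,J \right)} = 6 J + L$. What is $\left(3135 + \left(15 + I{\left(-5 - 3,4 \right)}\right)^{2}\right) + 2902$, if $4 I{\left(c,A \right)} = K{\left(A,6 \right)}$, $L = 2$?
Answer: $\frac{26549}{4} \approx 6637.3$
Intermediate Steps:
$K{\left(o,J \right)} = 2 + 6 J$ ($K{\left(o,J \right)} = 6 J + 2 = 2 + 6 J$)
$I{\left(c,A \right)} = \frac{19}{2}$ ($I{\left(c,A \right)} = \frac{2 + 6 \cdot 6}{4} = \frac{2 + 36}{4} = \frac{1}{4} \cdot 38 = \frac{19}{2}$)
$\left(3135 + \left(15 + I{\left(-5 - 3,4 \right)}\right)^{2}\right) + 2902 = \left(3135 + \left(15 + \frac{19}{2}\right)^{2}\right) + 2902 = \left(3135 + \left(\frac{49}{2}\right)^{2}\right) + 2902 = \left(3135 + \frac{2401}{4}\right) + 2902 = \frac{14941}{4} + 2902 = \frac{26549}{4}$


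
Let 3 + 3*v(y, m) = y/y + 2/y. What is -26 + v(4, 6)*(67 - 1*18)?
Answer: -101/2 ≈ -50.500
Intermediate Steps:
v(y, m) = -⅔ + 2/(3*y) (v(y, m) = -1 + (y/y + 2/y)/3 = -1 + (1 + 2/y)/3 = -1 + (⅓ + 2/(3*y)) = -⅔ + 2/(3*y))
-26 + v(4, 6)*(67 - 1*18) = -26 + ((⅔)*(1 - 1*4)/4)*(67 - 1*18) = -26 + ((⅔)*(¼)*(1 - 4))*(67 - 18) = -26 + ((⅔)*(¼)*(-3))*49 = -26 - ½*49 = -26 - 49/2 = -101/2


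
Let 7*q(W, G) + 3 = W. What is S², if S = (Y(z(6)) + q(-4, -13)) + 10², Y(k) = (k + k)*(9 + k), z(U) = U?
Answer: 77841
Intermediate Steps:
q(W, G) = -3/7 + W/7
Y(k) = 2*k*(9 + k) (Y(k) = (2*k)*(9 + k) = 2*k*(9 + k))
S = 279 (S = (2*6*(9 + 6) + (-3/7 + (⅐)*(-4))) + 10² = (2*6*15 + (-3/7 - 4/7)) + 100 = (180 - 1) + 100 = 179 + 100 = 279)
S² = 279² = 77841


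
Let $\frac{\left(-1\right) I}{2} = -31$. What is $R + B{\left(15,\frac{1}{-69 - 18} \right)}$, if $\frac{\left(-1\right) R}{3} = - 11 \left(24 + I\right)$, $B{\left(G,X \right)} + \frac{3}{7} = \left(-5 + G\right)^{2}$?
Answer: $\frac{20563}{7} \approx 2937.6$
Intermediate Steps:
$I = 62$ ($I = \left(-2\right) \left(-31\right) = 62$)
$B{\left(G,X \right)} = - \frac{3}{7} + \left(-5 + G\right)^{2}$
$R = 2838$ ($R = - 3 \left(- 11 \left(24 + 62\right)\right) = - 3 \left(\left(-11\right) 86\right) = \left(-3\right) \left(-946\right) = 2838$)
$R + B{\left(15,\frac{1}{-69 - 18} \right)} = 2838 - \left(\frac{3}{7} - \left(-5 + 15\right)^{2}\right) = 2838 - \left(\frac{3}{7} - 10^{2}\right) = 2838 + \left(- \frac{3}{7} + 100\right) = 2838 + \frac{697}{7} = \frac{20563}{7}$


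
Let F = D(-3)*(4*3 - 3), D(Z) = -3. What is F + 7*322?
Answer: 2227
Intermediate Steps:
F = -27 (F = -3*(4*3 - 3) = -3*(12 - 3) = -3*9 = -27)
F + 7*322 = -27 + 7*322 = -27 + 2254 = 2227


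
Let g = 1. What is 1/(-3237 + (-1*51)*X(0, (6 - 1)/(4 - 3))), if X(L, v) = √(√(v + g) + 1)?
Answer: -1/(3237 + 51*√(1 + √6)) ≈ -0.00030015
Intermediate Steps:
X(L, v) = √(1 + √(1 + v)) (X(L, v) = √(√(v + 1) + 1) = √(√(1 + v) + 1) = √(1 + √(1 + v)))
1/(-3237 + (-1*51)*X(0, (6 - 1)/(4 - 3))) = 1/(-3237 + (-1*51)*√(1 + √(1 + (6 - 1)/(4 - 3)))) = 1/(-3237 - 51*√(1 + √(1 + 5/1))) = 1/(-3237 - 51*√(1 + √(1 + 5*1))) = 1/(-3237 - 51*√(1 + √(1 + 5))) = 1/(-3237 - 51*√(1 + √6))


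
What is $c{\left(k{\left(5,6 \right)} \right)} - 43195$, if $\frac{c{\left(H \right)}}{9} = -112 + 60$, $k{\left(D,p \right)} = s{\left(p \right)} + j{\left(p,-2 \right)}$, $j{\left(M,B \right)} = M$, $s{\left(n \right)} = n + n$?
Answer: $-43663$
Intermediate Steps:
$s{\left(n \right)} = 2 n$
$k{\left(D,p \right)} = 3 p$ ($k{\left(D,p \right)} = 2 p + p = 3 p$)
$c{\left(H \right)} = -468$ ($c{\left(H \right)} = 9 \left(-112 + 60\right) = 9 \left(-52\right) = -468$)
$c{\left(k{\left(5,6 \right)} \right)} - 43195 = -468 - 43195 = -43663$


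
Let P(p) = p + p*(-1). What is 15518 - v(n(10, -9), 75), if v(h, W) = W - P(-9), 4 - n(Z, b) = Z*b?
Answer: 15443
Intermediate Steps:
n(Z, b) = 4 - Z*b
P(p) = 0 (P(p) = p - p = 0)
v(h, W) = W (v(h, W) = W - 1*0 = W + 0 = W)
15518 - v(n(10, -9), 75) = 15518 - 1*75 = 15518 - 75 = 15443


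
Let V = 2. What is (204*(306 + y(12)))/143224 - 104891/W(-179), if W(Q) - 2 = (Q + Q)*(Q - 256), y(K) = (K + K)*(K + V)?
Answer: 671624999/2788069996 ≈ 0.24089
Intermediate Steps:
y(K) = 2*K*(2 + K) (y(K) = (K + K)*(K + 2) = (2*K)*(2 + K) = 2*K*(2 + K))
W(Q) = 2 + 2*Q*(-256 + Q) (W(Q) = 2 + (Q + Q)*(Q - 256) = 2 + (2*Q)*(-256 + Q) = 2 + 2*Q*(-256 + Q))
(204*(306 + y(12)))/143224 - 104891/W(-179) = (204*(306 + 2*12*(2 + 12)))/143224 - 104891/(2 - 512*(-179) + 2*(-179)²) = (204*(306 + 2*12*14))*(1/143224) - 104891/(2 + 91648 + 2*32041) = (204*(306 + 336))*(1/143224) - 104891/(2 + 91648 + 64082) = (204*642)*(1/143224) - 104891/155732 = 130968*(1/143224) - 104891*1/155732 = 16371/17903 - 104891/155732 = 671624999/2788069996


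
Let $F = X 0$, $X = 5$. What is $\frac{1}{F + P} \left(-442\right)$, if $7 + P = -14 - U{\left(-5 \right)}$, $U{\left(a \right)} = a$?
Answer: $\frac{221}{8} \approx 27.625$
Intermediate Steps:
$F = 0$ ($F = 5 \cdot 0 = 0$)
$P = -16$ ($P = -7 - 9 = -16$)
$\frac{1}{F + P} \left(-442\right) = \frac{1}{0 - 16} \left(-442\right) = \frac{1}{-16} \left(-442\right) = \left(- \frac{1}{16}\right) \left(-442\right) = \frac{221}{8}$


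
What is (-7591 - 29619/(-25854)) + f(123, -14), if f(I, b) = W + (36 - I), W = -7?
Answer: -66219457/8618 ≈ -7683.9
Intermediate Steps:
f(I, b) = 29 - I (f(I, b) = -7 + (36 - I) = 29 - I)
(-7591 - 29619/(-25854)) + f(123, -14) = (-7591 - 29619/(-25854)) + (29 - 1*123) = (-7591 - 29619*(-1/25854)) + (29 - 123) = (-7591 + 9873/8618) - 94 = -65409365/8618 - 94 = -66219457/8618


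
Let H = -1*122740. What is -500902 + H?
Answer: -623642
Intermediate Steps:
H = -122740
-500902 + H = -500902 - 122740 = -623642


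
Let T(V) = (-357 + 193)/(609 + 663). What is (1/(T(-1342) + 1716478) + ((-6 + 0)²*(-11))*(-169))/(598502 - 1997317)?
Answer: -7305958736826/152705825568769 ≈ -0.047843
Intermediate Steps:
T(V) = -41/318 (T(V) = -164/1272 = -164*1/1272 = -41/318)
(1/(T(-1342) + 1716478) + ((-6 + 0)²*(-11))*(-169))/(598502 - 1997317) = (1/(-41/318 + 1716478) + ((-6 + 0)²*(-11))*(-169))/(598502 - 1997317) = (1/(545839963/318) + ((-6)²*(-11))*(-169))/(-1398815) = (318/545839963 + (36*(-11))*(-169))*(-1/1398815) = (318/545839963 - 396*(-169))*(-1/1398815) = (318/545839963 + 66924)*(-1/1398815) = (36529793684130/545839963)*(-1/1398815) = -7305958736826/152705825568769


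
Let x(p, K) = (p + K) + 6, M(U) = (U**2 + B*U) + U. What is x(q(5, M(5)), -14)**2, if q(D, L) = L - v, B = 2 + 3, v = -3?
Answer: 2500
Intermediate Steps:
B = 5
M(U) = U**2 + 6*U (M(U) = (U**2 + 5*U) + U = U**2 + 6*U)
q(D, L) = 3 + L (q(D, L) = L - 1*(-3) = L + 3 = 3 + L)
x(p, K) = 6 + K + p (x(p, K) = (K + p) + 6 = 6 + K + p)
x(q(5, M(5)), -14)**2 = (6 - 14 + (3 + 5*(6 + 5)))**2 = (6 - 14 + (3 + 5*11))**2 = (6 - 14 + (3 + 55))**2 = (6 - 14 + 58)**2 = 50**2 = 2500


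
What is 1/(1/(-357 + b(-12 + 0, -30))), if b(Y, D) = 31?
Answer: -326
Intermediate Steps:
1/(1/(-357 + b(-12 + 0, -30))) = 1/(1/(-357 + 31)) = 1/(1/(-326)) = 1/(-1/326) = -326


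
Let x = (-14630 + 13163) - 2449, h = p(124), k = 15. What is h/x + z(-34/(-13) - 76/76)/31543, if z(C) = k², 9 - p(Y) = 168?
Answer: 5896437/123522388 ≈ 0.047736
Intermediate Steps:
p(Y) = -159 (p(Y) = 9 - 1*168 = 9 - 168 = -159)
h = -159
z(C) = 225 (z(C) = 15² = 225)
x = -3916 (x = -1467 - 2449 = -3916)
h/x + z(-34/(-13) - 76/76)/31543 = -159/(-3916) + 225/31543 = -159*(-1/3916) + 225*(1/31543) = 159/3916 + 225/31543 = 5896437/123522388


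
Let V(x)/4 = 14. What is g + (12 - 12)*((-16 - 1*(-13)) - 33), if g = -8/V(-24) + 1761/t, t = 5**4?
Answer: 11702/4375 ≈ 2.6747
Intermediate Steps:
t = 625
V(x) = 56 (V(x) = 4*14 = 56)
g = 11702/4375 (g = -8/56 + 1761/625 = -8*1/56 + 1761*(1/625) = -1/7 + 1761/625 = 11702/4375 ≈ 2.6747)
g + (12 - 12)*((-16 - 1*(-13)) - 33) = 11702/4375 + (12 - 12)*((-16 - 1*(-13)) - 33) = 11702/4375 + 0*((-16 + 13) - 33) = 11702/4375 + 0*(-3 - 33) = 11702/4375 + 0*(-36) = 11702/4375 + 0 = 11702/4375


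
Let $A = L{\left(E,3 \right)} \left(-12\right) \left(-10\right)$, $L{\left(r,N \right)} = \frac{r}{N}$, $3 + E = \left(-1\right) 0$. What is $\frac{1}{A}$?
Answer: $- \frac{1}{120} \approx -0.0083333$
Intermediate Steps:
$E = -3$ ($E = -3 - 0 = -3 + 0 = -3$)
$A = -120$ ($A = - \frac{3}{3} \left(-12\right) \left(-10\right) = \left(-3\right) \frac{1}{3} \left(-12\right) \left(-10\right) = \left(-1\right) \left(-12\right) \left(-10\right) = 12 \left(-10\right) = -120$)
$\frac{1}{A} = \frac{1}{-120} = - \frac{1}{120}$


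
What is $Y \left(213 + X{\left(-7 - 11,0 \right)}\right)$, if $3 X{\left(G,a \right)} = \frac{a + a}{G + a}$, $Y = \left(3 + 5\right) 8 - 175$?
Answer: $-23643$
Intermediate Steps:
$Y = -111$ ($Y = 8 \cdot 8 - 175 = 64 - 175 = -111$)
$X{\left(G,a \right)} = \frac{2 a}{3 \left(G + a\right)}$ ($X{\left(G,a \right)} = \frac{\left(a + a\right) \frac{1}{G + a}}{3} = \frac{2 a \frac{1}{G + a}}{3} = \frac{2 a}{3 \left(G + a\right)}$)
$Y \left(213 + X{\left(-7 - 11,0 \right)}\right) = - 111 \left(213 + \frac{2}{3} \cdot 0 \frac{1}{\left(-7 - 11\right) + 0}\right) = - 111 \left(213 + \frac{2}{3} \cdot 0 \frac{1}{-18 + 0}\right) = - 111 \left(213 + \frac{2}{3} \cdot 0 \frac{1}{-18}\right) = - 111 \left(213 + \frac{2}{3} \cdot 0 \left(- \frac{1}{18}\right)\right) = - 111 \left(213 + 0\right) = \left(-111\right) 213 = -23643$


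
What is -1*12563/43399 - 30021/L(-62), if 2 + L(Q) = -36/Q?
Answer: 40388769977/1909556 ≈ 21151.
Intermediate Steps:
L(Q) = -2 - 36/Q
-1*12563/43399 - 30021/L(-62) = -1*12563/43399 - 30021/(-2 - 36/(-62)) = -12563*1/43399 - 30021/(-2 - 36*(-1/62)) = -12563/43399 - 30021/(-2 + 18/31) = -12563/43399 - 30021/(-44/31) = -12563/43399 - 30021*(-31/44) = -12563/43399 + 930651/44 = 40388769977/1909556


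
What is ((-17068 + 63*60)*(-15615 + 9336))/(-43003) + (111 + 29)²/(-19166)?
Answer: -114283201088/58871107 ≈ -1941.2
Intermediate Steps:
((-17068 + 63*60)*(-15615 + 9336))/(-43003) + (111 + 29)²/(-19166) = ((-17068 + 3780)*(-6279))*(-1/43003) + 140²*(-1/19166) = -13288*(-6279)*(-1/43003) + 19600*(-1/19166) = 83435352*(-1/43003) - 1400/1369 = -83435352/43003 - 1400/1369 = -114283201088/58871107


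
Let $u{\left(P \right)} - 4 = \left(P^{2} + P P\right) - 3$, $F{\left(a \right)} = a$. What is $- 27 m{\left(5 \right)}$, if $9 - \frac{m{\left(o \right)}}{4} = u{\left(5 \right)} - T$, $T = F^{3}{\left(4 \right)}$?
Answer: $-2376$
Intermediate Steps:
$u{\left(P \right)} = 1 + 2 P^{2}$ ($u{\left(P \right)} = 4 - \left(3 - P^{2} - P P\right) = 4 + \left(\left(P^{2} + P^{2}\right) - 3\right) = 4 + \left(2 P^{2} - 3\right) = 4 + \left(-3 + 2 P^{2}\right) = 1 + 2 P^{2}$)
$T = 64$ ($T = 4^{3} = 64$)
$m{\left(o \right)} = 88$ ($m{\left(o \right)} = 36 - 4 \left(\left(1 + 2 \cdot 5^{2}\right) - 64\right) = 36 - 4 \left(\left(1 + 2 \cdot 25\right) - 64\right) = 36 - 4 \left(\left(1 + 50\right) - 64\right) = 36 - 4 \left(51 - 64\right) = 36 - -52 = 36 + 52 = 88$)
$- 27 m{\left(5 \right)} = \left(-27\right) 88 = -2376$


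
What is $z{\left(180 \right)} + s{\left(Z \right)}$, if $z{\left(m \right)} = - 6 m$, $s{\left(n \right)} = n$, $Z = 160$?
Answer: $-920$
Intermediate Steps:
$z{\left(180 \right)} + s{\left(Z \right)} = \left(-6\right) 180 + 160 = -1080 + 160 = -920$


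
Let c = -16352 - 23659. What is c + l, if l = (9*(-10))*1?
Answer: -40101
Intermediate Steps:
c = -40011
l = -90 (l = -90*1 = -90)
c + l = -40011 - 90 = -40101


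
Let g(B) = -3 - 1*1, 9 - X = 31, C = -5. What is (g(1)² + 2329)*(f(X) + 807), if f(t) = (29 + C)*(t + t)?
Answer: -583905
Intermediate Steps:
X = -22 (X = 9 - 1*31 = 9 - 31 = -22)
f(t) = 48*t (f(t) = (29 - 5)*(t + t) = 24*(2*t) = 48*t)
g(B) = -4 (g(B) = -3 - 1 = -4)
(g(1)² + 2329)*(f(X) + 807) = ((-4)² + 2329)*(48*(-22) + 807) = (16 + 2329)*(-1056 + 807) = 2345*(-249) = -583905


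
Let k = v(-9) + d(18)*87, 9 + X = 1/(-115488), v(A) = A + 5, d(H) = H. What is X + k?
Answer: 179352863/115488 ≈ 1553.0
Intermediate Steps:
v(A) = 5 + A
X = -1039393/115488 (X = -9 + 1/(-115488) = -9 - 1/115488 = -1039393/115488 ≈ -9.0000)
k = 1562 (k = (5 - 9) + 18*87 = -4 + 1566 = 1562)
X + k = -1039393/115488 + 1562 = 179352863/115488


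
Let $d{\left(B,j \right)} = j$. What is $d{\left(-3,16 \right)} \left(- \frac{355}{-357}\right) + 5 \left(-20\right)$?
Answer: $- \frac{30020}{357} \approx -84.09$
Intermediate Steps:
$d{\left(-3,16 \right)} \left(- \frac{355}{-357}\right) + 5 \left(-20\right) = 16 \left(- \frac{355}{-357}\right) + 5 \left(-20\right) = 16 \left(\left(-355\right) \left(- \frac{1}{357}\right)\right) - 100 = 16 \cdot \frac{355}{357} - 100 = \frac{5680}{357} - 100 = - \frac{30020}{357}$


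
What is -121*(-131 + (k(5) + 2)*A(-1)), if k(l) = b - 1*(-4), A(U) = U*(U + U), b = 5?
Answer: 13189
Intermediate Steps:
A(U) = 2*U² (A(U) = U*(2*U) = 2*U²)
k(l) = 9 (k(l) = 5 - 1*(-4) = 5 + 4 = 9)
-121*(-131 + (k(5) + 2)*A(-1)) = -121*(-131 + (9 + 2)*(2*(-1)²)) = -121*(-131 + 11*(2*1)) = -121*(-131 + 11*2) = -121*(-131 + 22) = -121*(-109) = 13189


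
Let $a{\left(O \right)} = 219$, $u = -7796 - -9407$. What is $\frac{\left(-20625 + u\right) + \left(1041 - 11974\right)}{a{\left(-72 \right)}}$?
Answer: $- \frac{29947}{219} \approx -136.74$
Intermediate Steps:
$u = 1611$ ($u = -7796 + 9407 = 1611$)
$\frac{\left(-20625 + u\right) + \left(1041 - 11974\right)}{a{\left(-72 \right)}} = \frac{\left(-20625 + 1611\right) + \left(1041 - 11974\right)}{219} = \left(-19014 - 10933\right) \frac{1}{219} = \left(-29947\right) \frac{1}{219} = - \frac{29947}{219}$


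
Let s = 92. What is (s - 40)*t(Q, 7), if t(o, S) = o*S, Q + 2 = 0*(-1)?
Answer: -728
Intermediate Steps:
Q = -2 (Q = -2 + 0*(-1) = -2 + 0 = -2)
t(o, S) = S*o
(s - 40)*t(Q, 7) = (92 - 40)*(7*(-2)) = 52*(-14) = -728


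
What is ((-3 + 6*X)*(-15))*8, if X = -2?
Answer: 1800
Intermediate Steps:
((-3 + 6*X)*(-15))*8 = ((-3 + 6*(-2))*(-15))*8 = ((-3 - 12)*(-15))*8 = -15*(-15)*8 = 225*8 = 1800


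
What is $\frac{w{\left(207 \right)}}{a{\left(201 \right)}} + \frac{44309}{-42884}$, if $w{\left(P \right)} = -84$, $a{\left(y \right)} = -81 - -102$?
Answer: $- \frac{215845}{42884} \approx -5.0332$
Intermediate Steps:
$a{\left(y \right)} = 21$ ($a{\left(y \right)} = -81 + 102 = 21$)
$\frac{w{\left(207 \right)}}{a{\left(201 \right)}} + \frac{44309}{-42884} = - \frac{84}{21} + \frac{44309}{-42884} = \left(-84\right) \frac{1}{21} + 44309 \left(- \frac{1}{42884}\right) = -4 - \frac{44309}{42884} = - \frac{215845}{42884}$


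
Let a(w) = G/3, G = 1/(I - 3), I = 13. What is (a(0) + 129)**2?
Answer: 14984641/900 ≈ 16650.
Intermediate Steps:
G = 1/10 (G = 1/(13 - 3) = 1/10 ≈ 0.10000)
a(w) = 1/30 (a(w) = (1/10)/3 = (1/10)*(1/3) = 1/30)
(a(0) + 129)**2 = (1/30 + 129)**2 = (3871/30)**2 = 14984641/900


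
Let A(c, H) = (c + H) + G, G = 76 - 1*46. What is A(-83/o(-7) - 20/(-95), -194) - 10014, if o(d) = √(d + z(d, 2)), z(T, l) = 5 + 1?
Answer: -193378/19 + 83*I ≈ -10178.0 + 83.0*I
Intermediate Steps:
z(T, l) = 6
o(d) = √(6 + d) (o(d) = √(d + 6) = √(6 + d))
G = 30 (G = 76 - 46 = 30)
A(c, H) = 30 + H + c (A(c, H) = (c + H) + 30 = (H + c) + 30 = 30 + H + c)
A(-83/o(-7) - 20/(-95), -194) - 10014 = (30 - 194 + (-83/√(6 - 7) - 20/(-95))) - 10014 = (30 - 194 + (-83*(-I) - 20*(-1/95))) - 10014 = (30 - 194 + (-83*(-I) + 4/19)) - 10014 = (30 - 194 + (-(-83)*I + 4/19)) - 10014 = (30 - 194 + (83*I + 4/19)) - 10014 = (30 - 194 + (4/19 + 83*I)) - 10014 = (-3112/19 + 83*I) - 10014 = -193378/19 + 83*I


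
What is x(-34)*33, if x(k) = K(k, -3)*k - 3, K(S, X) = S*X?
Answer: -114543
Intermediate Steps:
x(k) = -3 - 3*k² (x(k) = (k*(-3))*k - 3 = (-3*k)*k - 3 = -3*k² - 3 = -3 - 3*k²)
x(-34)*33 = (-3 - 3*(-34)²)*33 = (-3 - 3*1156)*33 = (-3 - 3468)*33 = -3471*33 = -114543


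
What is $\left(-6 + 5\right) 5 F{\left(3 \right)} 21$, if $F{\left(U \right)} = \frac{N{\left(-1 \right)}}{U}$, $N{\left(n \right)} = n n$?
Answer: $-35$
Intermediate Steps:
$N{\left(n \right)} = n^{2}$
$F{\left(U \right)} = \frac{1}{U}$ ($F{\left(U \right)} = \frac{\left(-1\right)^{2}}{U} = 1 \frac{1}{U} = \frac{1}{U}$)
$\left(-6 + 5\right) 5 F{\left(3 \right)} 21 = \frac{\left(-6 + 5\right) 5}{3} \cdot 21 = \left(-1\right) 5 \cdot \frac{1}{3} \cdot 21 = \left(-5\right) \frac{1}{3} \cdot 21 = \left(- \frac{5}{3}\right) 21 = -35$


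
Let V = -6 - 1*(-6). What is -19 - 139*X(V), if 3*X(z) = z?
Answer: -19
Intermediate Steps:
V = 0 (V = -6 + 6 = 0)
X(z) = z/3
-19 - 139*X(V) = -19 - 139*0/3 = -19 - 139*0 = -19 + 0 = -19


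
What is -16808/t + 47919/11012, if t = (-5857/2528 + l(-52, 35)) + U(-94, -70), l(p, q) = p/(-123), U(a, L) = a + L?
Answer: 60024373155573/568040486252 ≈ 105.67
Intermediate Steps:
U(a, L) = L + a
l(p, q) = -p/123 (l(p, q) = p*(-1/123) = -p/123)
t = -51583771/310944 (t = (-5857/2528 - 1/123*(-52)) + (-70 - 94) = (-5857*1/2528 + 52/123) - 164 = (-5857/2528 + 52/123) - 164 = -588955/310944 - 164 = -51583771/310944 ≈ -165.89)
-16808/t + 47919/11012 = -16808/(-51583771/310944) + 47919/11012 = -16808*(-310944/51583771) + 47919*(1/11012) = 5226346752/51583771 + 47919/11012 = 60024373155573/568040486252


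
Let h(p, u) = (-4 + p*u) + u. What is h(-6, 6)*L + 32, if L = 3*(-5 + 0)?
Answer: 542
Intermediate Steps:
h(p, u) = -4 + u + p*u
L = -15 (L = 3*(-5) = -15)
h(-6, 6)*L + 32 = (-4 + 6 - 6*6)*(-15) + 32 = (-4 + 6 - 36)*(-15) + 32 = -34*(-15) + 32 = 510 + 32 = 542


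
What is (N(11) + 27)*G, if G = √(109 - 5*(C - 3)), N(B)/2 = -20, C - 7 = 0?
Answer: -13*√89 ≈ -122.64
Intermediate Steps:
C = 7 (C = 7 + 0 = 7)
N(B) = -40 (N(B) = 2*(-20) = -40)
G = √89 (G = √(109 - 5*(7 - 3)) = √(109 - 5*4) = √(109 - 20) = √89 ≈ 9.4340)
(N(11) + 27)*G = (-40 + 27)*√89 = -13*√89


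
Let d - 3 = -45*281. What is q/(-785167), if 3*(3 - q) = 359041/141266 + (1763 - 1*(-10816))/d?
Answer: -158463710/50079206742033 ≈ -3.1643e-6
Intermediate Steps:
d = -12642 (d = 3 - 45*281 = 3 - 12645 = -12642)
q = 158463710/63781599 (q = 3 - (359041/141266 + (1763 - 1*(-10816))/(-12642))/3 = 3 - (359041*(1/141266) + (1763 + 10816)*(-1/12642))/3 = 3 - (359041/141266 + 12579*(-1/12642))/3 = 3 - (359041/141266 - 599/602)/3 = 3 - 1/3*32881087/21260533 = 3 - 32881087/63781599 = 158463710/63781599 ≈ 2.4845)
q/(-785167) = (158463710/63781599)/(-785167) = (158463710/63781599)*(-1/785167) = -158463710/50079206742033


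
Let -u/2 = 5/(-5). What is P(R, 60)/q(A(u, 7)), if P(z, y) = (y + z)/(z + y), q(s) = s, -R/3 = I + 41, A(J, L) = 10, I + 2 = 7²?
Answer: ⅒ ≈ 0.10000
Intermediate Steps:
I = 47 (I = -2 + 7² = -2 + 49 = 47)
u = 2 (u = -10/(-5) = -10*(-1)/5 = -2*(-1) = 2)
R = -264 (R = -3*(47 + 41) = -3*88 = -264)
P(z, y) = 1 (P(z, y) = (y + z)/(y + z) = 1)
P(R, 60)/q(A(u, 7)) = 1/10 = 1*(⅒) = ⅒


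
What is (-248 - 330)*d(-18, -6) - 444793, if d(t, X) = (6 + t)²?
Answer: -528025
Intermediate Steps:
(-248 - 330)*d(-18, -6) - 444793 = (-248 - 330)*(6 - 18)² - 444793 = -578*(-12)² - 444793 = -578*144 - 444793 = -83232 - 444793 = -528025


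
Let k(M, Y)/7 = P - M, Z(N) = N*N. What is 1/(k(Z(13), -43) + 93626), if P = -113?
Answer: 1/91652 ≈ 1.0911e-5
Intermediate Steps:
Z(N) = N**2
k(M, Y) = -791 - 7*M (k(M, Y) = 7*(-113 - M) = -791 - 7*M)
1/(k(Z(13), -43) + 93626) = 1/((-791 - 7*13**2) + 93626) = 1/((-791 - 7*169) + 93626) = 1/((-791 - 1183) + 93626) = 1/(-1974 + 93626) = 1/91652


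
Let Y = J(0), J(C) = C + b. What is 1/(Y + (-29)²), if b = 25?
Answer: 1/866 ≈ 0.0011547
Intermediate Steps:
J(C) = 25 + C (J(C) = C + 25 = 25 + C)
Y = 25 (Y = 25 + 0 = 25)
1/(Y + (-29)²) = 1/(25 + (-29)²) = 1/(25 + 841) = 1/866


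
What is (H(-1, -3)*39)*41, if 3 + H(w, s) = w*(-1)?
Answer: -3198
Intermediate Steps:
H(w, s) = -3 - w (H(w, s) = -3 + w*(-1) = -3 - w)
(H(-1, -3)*39)*41 = ((-3 - 1*(-1))*39)*41 = ((-3 + 1)*39)*41 = -2*39*41 = -78*41 = -3198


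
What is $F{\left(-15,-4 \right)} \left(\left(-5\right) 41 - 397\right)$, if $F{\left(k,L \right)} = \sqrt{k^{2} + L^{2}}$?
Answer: $- 602 \sqrt{241} \approx -9345.5$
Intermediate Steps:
$F{\left(k,L \right)} = \sqrt{L^{2} + k^{2}}$
$F{\left(-15,-4 \right)} \left(\left(-5\right) 41 - 397\right) = \sqrt{\left(-4\right)^{2} + \left(-15\right)^{2}} \left(\left(-5\right) 41 - 397\right) = \sqrt{16 + 225} \left(-205 - 397\right) = \sqrt{241} \left(-602\right) = - 602 \sqrt{241}$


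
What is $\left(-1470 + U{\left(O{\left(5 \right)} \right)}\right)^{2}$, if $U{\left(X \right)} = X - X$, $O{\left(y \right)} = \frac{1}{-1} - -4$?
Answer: $2160900$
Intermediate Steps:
$O{\left(y \right)} = 3$ ($O{\left(y \right)} = -1 + 4 = 3$)
$U{\left(X \right)} = 0$
$\left(-1470 + U{\left(O{\left(5 \right)} \right)}\right)^{2} = \left(-1470 + 0\right)^{2} = \left(-1470\right)^{2} = 2160900$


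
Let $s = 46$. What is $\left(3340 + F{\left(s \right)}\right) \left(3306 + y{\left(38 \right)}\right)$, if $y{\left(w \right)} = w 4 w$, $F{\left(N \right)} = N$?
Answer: $30751652$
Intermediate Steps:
$y{\left(w \right)} = 4 w^{2}$ ($y{\left(w \right)} = 4 w w = 4 w^{2}$)
$\left(3340 + F{\left(s \right)}\right) \left(3306 + y{\left(38 \right)}\right) = \left(3340 + 46\right) \left(3306 + 4 \cdot 38^{2}\right) = 3386 \left(3306 + 4 \cdot 1444\right) = 3386 \left(3306 + 5776\right) = 3386 \cdot 9082 = 30751652$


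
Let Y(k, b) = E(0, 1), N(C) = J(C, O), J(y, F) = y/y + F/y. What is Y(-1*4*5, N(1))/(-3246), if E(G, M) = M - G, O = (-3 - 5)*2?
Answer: -1/3246 ≈ -0.00030807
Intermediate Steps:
O = -16 (O = -8*2 = -16)
J(y, F) = 1 + F/y
N(C) = (-16 + C)/C
Y(k, b) = 1 (Y(k, b) = 1 - 1*0 = 1 + 0 = 1)
Y(-1*4*5, N(1))/(-3246) = 1/(-3246) = 1*(-1/3246) = -1/3246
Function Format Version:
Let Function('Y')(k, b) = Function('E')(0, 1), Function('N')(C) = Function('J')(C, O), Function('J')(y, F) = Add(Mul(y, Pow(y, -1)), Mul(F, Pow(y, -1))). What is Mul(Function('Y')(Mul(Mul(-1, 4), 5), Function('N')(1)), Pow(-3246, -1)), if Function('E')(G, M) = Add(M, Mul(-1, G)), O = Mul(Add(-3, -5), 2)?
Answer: Rational(-1, 3246) ≈ -0.00030807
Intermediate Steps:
O = -16 (O = Mul(-8, 2) = -16)
Function('J')(y, F) = Add(1, Mul(F, Pow(y, -1)))
Function('N')(C) = Mul(Pow(C, -1), Add(-16, C))
Function('Y')(k, b) = 1 (Function('Y')(k, b) = Add(1, Mul(-1, 0)) = Add(1, 0) = 1)
Mul(Function('Y')(Mul(Mul(-1, 4), 5), Function('N')(1)), Pow(-3246, -1)) = Mul(1, Pow(-3246, -1)) = Mul(1, Rational(-1, 3246)) = Rational(-1, 3246)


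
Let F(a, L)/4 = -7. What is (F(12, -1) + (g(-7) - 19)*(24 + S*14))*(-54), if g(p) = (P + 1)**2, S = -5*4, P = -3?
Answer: -205848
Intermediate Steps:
S = -20
F(a, L) = -28 (F(a, L) = 4*(-7) = -28)
g(p) = 4 (g(p) = (-3 + 1)**2 = (-2)**2 = 4)
(F(12, -1) + (g(-7) - 19)*(24 + S*14))*(-54) = (-28 + (4 - 19)*(24 - 20*14))*(-54) = (-28 - 15*(24 - 280))*(-54) = (-28 - 15*(-256))*(-54) = (-28 + 3840)*(-54) = 3812*(-54) = -205848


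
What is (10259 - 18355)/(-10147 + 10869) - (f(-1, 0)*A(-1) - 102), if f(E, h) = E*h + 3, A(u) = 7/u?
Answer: 40355/361 ≈ 111.79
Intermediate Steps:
f(E, h) = 3 + E*h
(10259 - 18355)/(-10147 + 10869) - (f(-1, 0)*A(-1) - 102) = (10259 - 18355)/(-10147 + 10869) - ((3 - 1*0)*(7/(-1)) - 102) = -8096/722 - ((3 + 0)*(7*(-1)) - 102) = -8096*1/722 - (3*(-7) - 102) = -4048/361 - (-21 - 102) = -4048/361 - 1*(-123) = -4048/361 + 123 = 40355/361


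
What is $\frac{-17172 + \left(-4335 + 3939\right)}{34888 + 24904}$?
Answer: $- \frac{1098}{3737} \approx -0.29382$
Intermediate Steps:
$\frac{-17172 + \left(-4335 + 3939\right)}{34888 + 24904} = \frac{-17172 - 396}{59792} = \left(-17568\right) \frac{1}{59792} = - \frac{1098}{3737}$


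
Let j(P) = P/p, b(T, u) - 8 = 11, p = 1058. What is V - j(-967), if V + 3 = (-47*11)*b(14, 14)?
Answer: -10394941/1058 ≈ -9825.1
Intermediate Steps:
b(T, u) = 19 (b(T, u) = 8 + 11 = 19)
j(P) = P/1058
V = -9826 (V = -3 - 47*11*19 = -3 - 517*19 = -3 - 9823 = -9826)
V - j(-967) = -9826 - (-967)/1058 = -9826 - 1*(-967/1058) = -9826 + 967/1058 = -10394941/1058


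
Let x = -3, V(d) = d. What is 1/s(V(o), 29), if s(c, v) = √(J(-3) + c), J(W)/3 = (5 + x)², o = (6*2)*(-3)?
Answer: -I*√6/12 ≈ -0.20412*I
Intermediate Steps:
o = -36 (o = 12*(-3) = -36)
J(W) = 12 (J(W) = 3*(5 - 3)² = 3*2² = 3*4 = 12)
s(c, v) = √(12 + c)
1/s(V(o), 29) = 1/(√(12 - 36)) = 1/(√(-24)) = 1/(2*I*√6) = -I*√6/12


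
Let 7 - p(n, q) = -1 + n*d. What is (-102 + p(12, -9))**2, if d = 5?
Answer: 23716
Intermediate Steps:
p(n, q) = 8 - 5*n (p(n, q) = 7 - (-1 + n*5) = 7 - (-1 + 5*n) = 7 + (1 - 5*n) = 8 - 5*n)
(-102 + p(12, -9))**2 = (-102 + (8 - 5*12))**2 = (-102 + (8 - 60))**2 = (-102 - 52)**2 = (-154)**2 = 23716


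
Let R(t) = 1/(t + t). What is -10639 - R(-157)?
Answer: -3340645/314 ≈ -10639.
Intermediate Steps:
R(t) = 1/(2*t)
-10639 - R(-157) = -10639 - 1/(2*(-157)) = -10639 - (-1)/(2*157) = -10639 - 1*(-1/314) = -10639 + 1/314 = -3340645/314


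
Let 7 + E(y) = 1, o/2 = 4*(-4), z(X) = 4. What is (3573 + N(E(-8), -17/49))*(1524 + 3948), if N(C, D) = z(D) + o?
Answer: 19398240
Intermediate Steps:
o = -32 (o = 2*(4*(-4)) = 2*(-16) = -32)
E(y) = -6 (E(y) = -7 + 1 = -6)
N(C, D) = -28 (N(C, D) = 4 - 32 = -28)
(3573 + N(E(-8), -17/49))*(1524 + 3948) = (3573 - 28)*(1524 + 3948) = 3545*5472 = 19398240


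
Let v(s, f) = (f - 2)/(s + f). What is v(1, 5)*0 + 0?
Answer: 0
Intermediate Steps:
v(s, f) = (-2 + f)/(f + s)
v(1, 5)*0 + 0 = ((-2 + 5)/(5 + 1))*0 + 0 = (3/6)*0 + 0 = ((⅙)*3)*0 + 0 = (½)*0 + 0 = 0 + 0 = 0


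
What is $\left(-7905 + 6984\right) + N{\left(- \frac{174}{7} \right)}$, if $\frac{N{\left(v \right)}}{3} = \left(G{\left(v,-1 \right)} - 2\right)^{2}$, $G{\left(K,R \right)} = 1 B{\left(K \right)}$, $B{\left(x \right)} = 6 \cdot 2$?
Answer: $-621$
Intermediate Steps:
$B{\left(x \right)} = 12$
$G{\left(K,R \right)} = 12$ ($G{\left(K,R \right)} = 1 \cdot 12 = 12$)
$N{\left(v \right)} = 300$ ($N{\left(v \right)} = 3 \left(12 - 2\right)^{2} = 3 \cdot 10^{2} = 3 \cdot 100 = 300$)
$\left(-7905 + 6984\right) + N{\left(- \frac{174}{7} \right)} = \left(-7905 + 6984\right) + 300 = -921 + 300 = -621$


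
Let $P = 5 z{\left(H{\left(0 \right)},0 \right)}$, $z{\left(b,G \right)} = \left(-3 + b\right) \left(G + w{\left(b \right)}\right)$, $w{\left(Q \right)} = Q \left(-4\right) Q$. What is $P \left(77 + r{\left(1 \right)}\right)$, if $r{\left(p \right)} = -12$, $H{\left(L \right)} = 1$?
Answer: $2600$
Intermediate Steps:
$w{\left(Q \right)} = - 4 Q^{2}$ ($w{\left(Q \right)} = - 4 Q Q = - 4 Q^{2}$)
$z{\left(b,G \right)} = \left(-3 + b\right) \left(G - 4 b^{2}\right)$
$P = 40$ ($P = 5 \left(- 4 \cdot 1^{3} - 0 + 12 \cdot 1^{2} + 0 \cdot 1\right) = 5 \left(\left(-4\right) 1 + 0 + 12 \cdot 1 + 0\right) = 5 \left(-4 + 0 + 12 + 0\right) = 5 \cdot 8 = 40$)
$P \left(77 + r{\left(1 \right)}\right) = 40 \left(77 - 12\right) = 40 \cdot 65 = 2600$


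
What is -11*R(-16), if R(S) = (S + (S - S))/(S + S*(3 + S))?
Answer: 11/12 ≈ 0.91667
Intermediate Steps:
R(S) = S/(S + S*(3 + S)) (R(S) = (S + 0)/(S + S*(3 + S)) = S/(S + S*(3 + S)))
-11*R(-16) = -11/(4 - 16) = -11/(-12) = -11*(-1/12) = 11/12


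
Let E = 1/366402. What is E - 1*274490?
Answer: -100573684979/366402 ≈ -2.7449e+5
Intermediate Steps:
E = 1/366402 ≈ 2.7292e-6
E - 1*274490 = 1/366402 - 1*274490 = 1/366402 - 274490 = -100573684979/366402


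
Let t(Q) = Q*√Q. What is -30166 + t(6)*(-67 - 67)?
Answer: -30166 - 804*√6 ≈ -32135.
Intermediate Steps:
t(Q) = Q^(3/2)
-30166 + t(6)*(-67 - 67) = -30166 + 6^(3/2)*(-67 - 67) = -30166 + (6*√6)*(-134) = -30166 - 804*√6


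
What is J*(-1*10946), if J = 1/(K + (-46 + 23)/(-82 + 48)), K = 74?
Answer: -372164/2539 ≈ -146.58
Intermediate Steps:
J = 34/2539 (J = 1/(74 + (-46 + 23)/(-82 + 48)) = 1/(74 - 23/(-34)) = 1/(74 - 23*(-1/34)) = 1/(74 + 23/34) = 1/(2539/34) = 34/2539 ≈ 0.013391)
J*(-1*10946) = 34*(-1*10946)/2539 = (34/2539)*(-10946) = -372164/2539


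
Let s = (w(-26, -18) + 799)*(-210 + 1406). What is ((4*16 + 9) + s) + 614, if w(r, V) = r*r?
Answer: 1764787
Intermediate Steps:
w(r, V) = r²
s = 1764100 (s = ((-26)² + 799)*(-210 + 1406) = (676 + 799)*1196 = 1475*1196 = 1764100)
((4*16 + 9) + s) + 614 = ((4*16 + 9) + 1764100) + 614 = ((64 + 9) + 1764100) + 614 = (73 + 1764100) + 614 = 1764173 + 614 = 1764787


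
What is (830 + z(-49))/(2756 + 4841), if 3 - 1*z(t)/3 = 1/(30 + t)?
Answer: 15944/144343 ≈ 0.11046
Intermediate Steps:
z(t) = 9 - 3/(30 + t)
(830 + z(-49))/(2756 + 4841) = (830 + 3*(89 + 3*(-49))/(30 - 49))/(2756 + 4841) = (830 + 3*(89 - 147)/(-19))/7597 = (830 + 3*(-1/19)*(-58))*(1/7597) = (830 + 174/19)*(1/7597) = (15944/19)*(1/7597) = 15944/144343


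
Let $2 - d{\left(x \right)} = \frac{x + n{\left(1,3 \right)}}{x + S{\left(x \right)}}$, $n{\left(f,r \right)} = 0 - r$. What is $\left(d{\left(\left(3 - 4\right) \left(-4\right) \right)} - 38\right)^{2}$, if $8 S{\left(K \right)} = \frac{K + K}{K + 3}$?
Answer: $\frac{1104601}{841} \approx 1313.4$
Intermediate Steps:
$n{\left(f,r \right)} = - r$
$S{\left(K \right)} = \frac{K}{4 \left(3 + K\right)}$ ($S{\left(K \right)} = \frac{\left(K + K\right) \frac{1}{K + 3}}{8} = \frac{2 K \frac{1}{3 + K}}{8} = \frac{K}{4 \left(3 + K\right)}$)
$d{\left(x \right)} = 2 - \frac{-3 + x}{x + \frac{x}{4 \left(3 + x\right)}}$ ($d{\left(x \right)} = 2 - \frac{x - 3}{x + \frac{x}{4 \left(3 + x\right)}} = 2 - \frac{-3 + x}{x + \frac{x}{4 \left(3 + x\right)}}$)
$\left(d{\left(\left(3 - 4\right) \left(-4\right) \right)} - 38\right)^{2} = \left(\frac{2 \left(\left(3 - 4\right) \left(-4\right) + 2 \left(3 + \left(3 - 4\right) \left(-4\right)\right)^{2}\right)}{\left(3 - 4\right) \left(-4\right) \left(13 + 4 \left(3 - 4\right) \left(-4\right)\right)} - 38\right)^{2} = \left(\frac{2 \left(\left(-1\right) \left(-4\right) + 2 \left(3 - -4\right)^{2}\right)}{\left(-1\right) \left(-4\right) \left(13 + 4 \left(\left(-1\right) \left(-4\right)\right)\right)} - 38\right)^{2} = \left(\frac{2 \left(4 + 2 \left(3 + 4\right)^{2}\right)}{4 \left(13 + 4 \cdot 4\right)} - 38\right)^{2} = \left(2 \cdot \frac{1}{4} \frac{1}{13 + 16} \left(4 + 2 \cdot 7^{2}\right) - 38\right)^{2} = \left(2 \cdot \frac{1}{4} \cdot \frac{1}{29} \left(4 + 2 \cdot 49\right) - 38\right)^{2} = \left(2 \cdot \frac{1}{4} \cdot \frac{1}{29} \left(4 + 98\right) - 38\right)^{2} = \left(2 \cdot \frac{1}{4} \cdot \frac{1}{29} \cdot 102 - 38\right)^{2} = \left(\frac{51}{29} - 38\right)^{2} = \left(- \frac{1051}{29}\right)^{2} = \frac{1104601}{841}$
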